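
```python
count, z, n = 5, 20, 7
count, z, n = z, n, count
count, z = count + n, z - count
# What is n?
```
Trace:
  count=5, z=20, n=7
  count=20, z=7, n=5
  count=25, z=-13, n=5

Final answer: 5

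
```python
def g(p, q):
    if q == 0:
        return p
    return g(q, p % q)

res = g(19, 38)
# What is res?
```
Call trace:
g(p=19, q=38)
  g(p=38, q=19)
    g(p=19, q=0)
    -> return 19
  -> return 19
-> return 19

Final answer: 19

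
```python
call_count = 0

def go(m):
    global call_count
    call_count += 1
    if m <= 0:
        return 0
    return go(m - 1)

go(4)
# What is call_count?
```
Call trace:
go(m=4)
  go(m=3)
    go(m=2)
      go(m=1)
        go(m=0)
        -> return 0
      -> return 0
    -> return 0
  -> return 0
-> return 0

call_count is incremented once per call. go is entered once for each m = 4, 3, 2, 1, 0 (the m <= 0 call returns without recursing), i.e. 4 + 1 calls.
call_count = 5

Final answer: 5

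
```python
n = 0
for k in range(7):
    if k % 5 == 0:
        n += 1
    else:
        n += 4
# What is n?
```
Trace:
  n=0
  n=1, k=0
  n=5, k=1
  n=9, k=2
  n=13, k=3
  n=17, k=4
  n=18, k=5
  n=22, k=6

Final answer: 22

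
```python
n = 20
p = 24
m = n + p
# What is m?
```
Trace:
  n=20
  n=20, p=24
  n=20, p=24, m=44

Final answer: 44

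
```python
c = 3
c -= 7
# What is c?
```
Trace:
  c=3
  c=-4

Final answer: -4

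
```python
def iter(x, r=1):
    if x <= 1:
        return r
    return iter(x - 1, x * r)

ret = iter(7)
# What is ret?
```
Call trace:
iter(x=7, r=1)
  iter(x=6, r=7)
    iter(x=5, r=42)
      iter(x=4, r=210)
        iter(x=3, r=840)
          iter(x=2, r=2520)
            iter(x=1, r=5040)
            -> return 5040
          -> return 5040
        -> return 5040
      -> return 5040
    -> return 5040
  -> return 5040
-> return 5040

Final answer: 5040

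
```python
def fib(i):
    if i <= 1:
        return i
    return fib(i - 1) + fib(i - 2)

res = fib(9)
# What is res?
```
Call trace (a repeated sub-call is expanded the first time; later identical calls just restate its return value):
fib(i=9)
  fib(i=8)
    fib(i=7)
      fib(i=6)
        fib(i=5)
          fib(i=4)
            fib(i=3)
              fib(i=2)
                fib(i=1)
                -> return 1
                fib(i=0)
                -> return 0
              -> return 1
              fib(i=1)
              -> return 1
            -> return 2
            fib(i=2) -> return 1  (same call as traced above)
          -> return 3
          fib(i=3) -> return 2  (same call as traced above)
        -> return 5
        fib(i=4) -> return 3  (same call as traced above)
      -> return 8
      fib(i=5) -> return 5  (same call as traced above)
    -> return 13
    fib(i=6) -> return 8  (same call as traced above)
  -> return 21
  fib(i=7) -> return 13  (same call as traced above)
-> return 34

Final answer: 34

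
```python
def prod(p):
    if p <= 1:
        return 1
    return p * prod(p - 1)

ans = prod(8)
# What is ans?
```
Call trace:
prod(p=8)
  prod(p=7)
    prod(p=6)
      prod(p=5)
        prod(p=4)
          prod(p=3)
            prod(p=2)
              prod(p=1)
              -> return 1
            -> return 2
          -> return 6
        -> return 24
      -> return 120
    -> return 720
  -> return 5040
-> return 40320

Final answer: 40320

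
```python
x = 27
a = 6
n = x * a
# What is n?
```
Trace:
  x=27
  x=27, a=6
  x=27, a=6, n=162

Final answer: 162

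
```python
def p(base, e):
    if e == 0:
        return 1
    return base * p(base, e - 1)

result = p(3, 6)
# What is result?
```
Call trace:
p(base=3, e=6)
  p(base=3, e=5)
    p(base=3, e=4)
      p(base=3, e=3)
        p(base=3, e=2)
          p(base=3, e=1)
            p(base=3, e=0)
            -> return 1
          -> return 3
        -> return 9
      -> return 27
    -> return 81
  -> return 243
-> return 729

Final answer: 729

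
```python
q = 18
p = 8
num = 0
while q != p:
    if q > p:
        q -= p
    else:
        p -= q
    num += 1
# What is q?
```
Trace:
  q=18
  q=18, p=8
  q=18, p=8, num=0
  q=10, p=8, num=1
  q=2, p=8, num=2
  q=2, p=6, num=3
  q=2, p=4, num=4
  q=2, p=2, num=5

Final answer: 2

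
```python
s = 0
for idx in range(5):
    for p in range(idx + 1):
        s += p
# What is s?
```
Trace:
  s=0
  s=0, idx=0, p=0
  s=0, idx=1, p=0
  s=1, idx=1, p=1
  s=1, idx=2, p=0
  s=2, idx=2, p=1
  s=4, idx=2, p=2
  s=4, idx=3, p=0
  s=5, idx=3, p=1
  s=7, idx=3, p=2
  s=10, idx=3, p=3
  s=10, idx=4, p=0
  s=11, idx=4, p=1
  s=13, idx=4, p=2
  s=16, idx=4, p=3
  s=20, idx=4, p=4

Final answer: 20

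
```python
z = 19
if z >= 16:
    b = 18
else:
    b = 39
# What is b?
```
Trace:
  z=19
  z=19, b=18

Final answer: 18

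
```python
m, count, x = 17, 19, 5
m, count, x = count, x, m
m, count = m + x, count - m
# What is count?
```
Trace:
  m=17, count=19, x=5
  m=19, count=5, x=17
  m=36, count=-14, x=17

Final answer: -14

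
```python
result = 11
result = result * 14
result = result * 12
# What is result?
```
Trace:
  result=11
  result=154
  result=1848

Final answer: 1848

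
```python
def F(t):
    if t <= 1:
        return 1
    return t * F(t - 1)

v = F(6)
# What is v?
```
Call trace:
F(t=6)
  F(t=5)
    F(t=4)
      F(t=3)
        F(t=2)
          F(t=1)
          -> return 1
        -> return 2
      -> return 6
    -> return 24
  -> return 120
-> return 720

Final answer: 720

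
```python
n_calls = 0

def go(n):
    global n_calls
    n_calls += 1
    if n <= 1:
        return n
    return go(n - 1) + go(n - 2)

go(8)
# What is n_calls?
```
Call trace (a repeated sub-call is expanded the first time; later identical calls just restate its return value):
go(n=8)
  go(n=7)
    go(n=6)
      go(n=5)
        go(n=4)
          go(n=3)
            go(n=2)
              go(n=1)
              -> return 1
              go(n=0)
              -> return 0
            -> return 1
            go(n=1)
            -> return 1
          -> return 2
          go(n=2) -> return 1  (same call as traced above)
        -> return 3
        go(n=3) -> return 2  (same call as traced above)
      -> return 5
      go(n=4) -> return 3  (same call as traced above)
    -> return 8
    go(n=5) -> return 5  (same call as traced above)
  -> return 13
  go(n=6) -> return 8  (same call as traced above)
-> return 21

n_calls is incremented once per call, so count the calls in each subtree. Let C(n) = number of calls made by go(n).
C(0) = C(1) = 1 (base case, no recursion); C(n) = 1 + C(n - 1) + C(n - 2) otherwise.
C(2) = 1 + C(1) + C(0) = 1 + 1 + 1 = 3
C(3) = 1 + C(2) + C(1) = 1 + 3 + 1 = 5
C(4) = 1 + C(3) + C(2) = 1 + 5 + 3 = 9
C(5) = 1 + C(4) + C(3) = 1 + 9 + 5 = 15
C(6) = 1 + C(5) + C(4) = 1 + 15 + 9 = 25
C(7) = 1 + C(6) + C(5) = 1 + 25 + 15 = 41
C(8) = 1 + C(7) + C(6) = 1 + 41 + 25 = 67
n_calls = C(8) = 67

Final answer: 67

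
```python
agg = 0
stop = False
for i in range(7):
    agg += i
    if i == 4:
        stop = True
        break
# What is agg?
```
Trace:
  agg=0
  agg=0, stop=False
  agg=0, stop=False, i=0
  agg=1, stop=False, i=1
  agg=3, stop=False, i=2
  agg=6, stop=False, i=3
  agg=10, stop=True, i=4

Final answer: 10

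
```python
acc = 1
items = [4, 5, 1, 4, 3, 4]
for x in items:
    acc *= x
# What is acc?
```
Trace:
  acc=1
  acc=4, x=4
  acc=20, x=5
  acc=20, x=1
  acc=80, x=4
  acc=240, x=3
  acc=960, x=4

Final answer: 960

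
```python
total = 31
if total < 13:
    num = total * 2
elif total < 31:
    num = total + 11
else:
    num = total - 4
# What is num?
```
Trace:
  total=31
  total=31, num=27

Final answer: 27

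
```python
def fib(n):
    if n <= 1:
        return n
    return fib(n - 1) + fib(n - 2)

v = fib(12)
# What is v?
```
Call trace (a repeated sub-call is expanded the first time; later identical calls just restate its return value):
fib(n=12)
  fib(n=11)
    fib(n=10)
      fib(n=9)
        fib(n=8)
          fib(n=7)
            fib(n=6)
              fib(n=5)
                fib(n=4)
                  fib(n=3)
                    fib(n=2)
                      fib(n=1)
                      -> return 1
                      fib(n=0)
                      -> return 0
                    -> return 1
                    fib(n=1)
                    -> return 1
                  -> return 2
                  fib(n=2) -> return 1  (same call as traced above)
                -> return 3
                fib(n=3) -> return 2  (same call as traced above)
              -> return 5
              fib(n=4) -> return 3  (same call as traced above)
            -> return 8
            fib(n=5) -> return 5  (same call as traced above)
          -> return 13
          fib(n=6) -> return 8  (same call as traced above)
        -> return 21
        fib(n=7) -> return 13  (same call as traced above)
      -> return 34
      fib(n=8) -> return 21  (same call as traced above)
    -> return 55
    fib(n=9) -> return 34  (same call as traced above)
  -> return 89
  fib(n=10) -> return 55  (same call as traced above)
-> return 144

Final answer: 144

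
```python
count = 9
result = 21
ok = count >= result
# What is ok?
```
Trace:
  count=9
  count=9, result=21
  count=9, result=21, ok=False

Final answer: False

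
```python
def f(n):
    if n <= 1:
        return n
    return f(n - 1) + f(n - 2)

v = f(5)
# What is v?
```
Call trace (a repeated sub-call is expanded the first time; later identical calls just restate its return value):
f(n=5)
  f(n=4)
    f(n=3)
      f(n=2)
        f(n=1)
        -> return 1
        f(n=0)
        -> return 0
      -> return 1
      f(n=1)
      -> return 1
    -> return 2
    f(n=2) -> return 1  (same call as traced above)
  -> return 3
  f(n=3) -> return 2  (same call as traced above)
-> return 5

Final answer: 5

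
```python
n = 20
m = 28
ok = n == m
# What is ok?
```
Trace:
  n=20
  n=20, m=28
  n=20, m=28, ok=False

Final answer: False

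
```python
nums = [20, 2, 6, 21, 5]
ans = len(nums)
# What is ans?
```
Trace:
  nums=[20, 2, 6, 21, 5]
  nums=[20, 2, 6, 21, 5], ans=5

Final answer: 5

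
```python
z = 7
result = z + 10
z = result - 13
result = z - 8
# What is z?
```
Trace:
  z=7
  z=7, result=17
  z=4, result=17
  z=4, result=-4

Final answer: 4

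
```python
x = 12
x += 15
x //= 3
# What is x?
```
Trace:
  x=12
  x=27
  x=9

Final answer: 9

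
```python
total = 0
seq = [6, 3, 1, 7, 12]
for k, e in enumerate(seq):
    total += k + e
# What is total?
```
Trace:
  total=0
  total=6, k=0, e=6
  total=10, k=1, e=3
  total=13, k=2, e=1
  total=23, k=3, e=7
  total=39, k=4, e=12

Final answer: 39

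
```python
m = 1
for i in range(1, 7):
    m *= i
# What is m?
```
Trace:
  m=1
  m=1, i=1
  m=2, i=2
  m=6, i=3
  m=24, i=4
  m=120, i=5
  m=720, i=6

Final answer: 720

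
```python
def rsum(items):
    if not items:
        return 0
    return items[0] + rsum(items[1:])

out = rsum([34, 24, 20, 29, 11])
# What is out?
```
Call trace:
rsum(items=[34, 24, 20, 29, 11])
  rsum(items=[24, 20, 29, 11])
    rsum(items=[20, 29, 11])
      rsum(items=[29, 11])
        rsum(items=[11])
          rsum(items=[])
          -> return 0
        -> return 11
      -> return 40
    -> return 60
  -> return 84
-> return 118

Final answer: 118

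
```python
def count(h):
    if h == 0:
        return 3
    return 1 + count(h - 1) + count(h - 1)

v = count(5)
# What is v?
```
Call trace (a repeated sub-call is expanded the first time; later identical calls just restate its return value):
count(h=5)
  count(h=4)
    count(h=3)
      count(h=2)
        count(h=1)
          count(h=0)
          -> return 3
          count(h=0)
          -> return 3
        -> return 7
        count(h=1) -> return 7  (same call as traced above)
      -> return 15
      count(h=2) -> return 15  (same call as traced above)
    -> return 31
    count(h=3) -> return 31  (same call as traced above)
  -> return 63
  count(h=4) -> return 63  (same call as traced above)
-> return 127

Final answer: 127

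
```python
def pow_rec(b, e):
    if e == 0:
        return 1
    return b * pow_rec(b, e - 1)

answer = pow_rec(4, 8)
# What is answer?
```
Call trace:
pow_rec(b=4, e=8)
  pow_rec(b=4, e=7)
    pow_rec(b=4, e=6)
      pow_rec(b=4, e=5)
        pow_rec(b=4, e=4)
          pow_rec(b=4, e=3)
            pow_rec(b=4, e=2)
              pow_rec(b=4, e=1)
                pow_rec(b=4, e=0)
                -> return 1
              -> return 4
            -> return 16
          -> return 64
        -> return 256
      -> return 1024
    -> return 4096
  -> return 16384
-> return 65536

Final answer: 65536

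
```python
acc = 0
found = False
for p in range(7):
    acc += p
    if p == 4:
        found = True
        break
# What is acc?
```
Trace:
  acc=0
  acc=0, found=False
  acc=0, found=False, p=0
  acc=1, found=False, p=1
  acc=3, found=False, p=2
  acc=6, found=False, p=3
  acc=10, found=True, p=4

Final answer: 10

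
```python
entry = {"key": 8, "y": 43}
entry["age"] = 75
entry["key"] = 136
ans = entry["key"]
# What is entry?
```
Trace:
  entry={'key': 8, 'y': 43}
  entry={'key': 8, 'y': 43, 'age': 75}
  entry={'key': 136, 'y': 43, 'age': 75}
  entry={'key': 136, 'y': 43, 'age': 75}, ans=136

Final answer: {'key': 136, 'y': 43, 'age': 75}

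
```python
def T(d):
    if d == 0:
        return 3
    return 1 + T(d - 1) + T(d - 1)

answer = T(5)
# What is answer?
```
Call trace (a repeated sub-call is expanded the first time; later identical calls just restate its return value):
T(d=5)
  T(d=4)
    T(d=3)
      T(d=2)
        T(d=1)
          T(d=0)
          -> return 3
          T(d=0)
          -> return 3
        -> return 7
        T(d=1) -> return 7  (same call as traced above)
      -> return 15
      T(d=2) -> return 15  (same call as traced above)
    -> return 31
    T(d=3) -> return 31  (same call as traced above)
  -> return 63
  T(d=4) -> return 63  (same call as traced above)
-> return 127

Final answer: 127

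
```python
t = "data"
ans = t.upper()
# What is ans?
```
Trace:
  t='data'
  t='data', ans='DATA'

Final answer: 'DATA'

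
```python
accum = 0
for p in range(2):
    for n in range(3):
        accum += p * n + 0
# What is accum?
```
Trace:
  accum=0
  accum=0, p=0, n=0
  accum=0, p=0, n=1
  accum=0, p=0, n=2
  accum=0, p=1, n=0
  accum=1, p=1, n=1
  accum=3, p=1, n=2

Final answer: 3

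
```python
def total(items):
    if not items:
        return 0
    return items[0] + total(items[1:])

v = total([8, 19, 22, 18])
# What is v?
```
Call trace:
total(items=[8, 19, 22, 18])
  total(items=[19, 22, 18])
    total(items=[22, 18])
      total(items=[18])
        total(items=[])
        -> return 0
      -> return 18
    -> return 40
  -> return 59
-> return 67

Final answer: 67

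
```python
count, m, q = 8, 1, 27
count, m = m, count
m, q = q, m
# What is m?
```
Trace:
  count=8, m=1, q=27
  count=1, m=8, q=27
  count=1, m=27, q=8

Final answer: 27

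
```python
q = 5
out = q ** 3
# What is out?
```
Trace:
  q=5
  q=5, out=125

Final answer: 125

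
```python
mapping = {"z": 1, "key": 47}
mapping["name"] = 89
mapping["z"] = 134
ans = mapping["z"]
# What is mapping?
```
Trace:
  mapping={'z': 1, 'key': 47}
  mapping={'z': 1, 'key': 47, 'name': 89}
  mapping={'z': 134, 'key': 47, 'name': 89}
  mapping={'z': 134, 'key': 47, 'name': 89}, ans=134

Final answer: {'z': 134, 'key': 47, 'name': 89}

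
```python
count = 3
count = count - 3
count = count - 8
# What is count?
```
Trace:
  count=3
  count=0
  count=-8

Final answer: -8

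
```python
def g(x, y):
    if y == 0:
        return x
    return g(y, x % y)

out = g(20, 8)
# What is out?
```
Call trace:
g(x=20, y=8)
  g(x=8, y=4)
    g(x=4, y=0)
    -> return 4
  -> return 4
-> return 4

Final answer: 4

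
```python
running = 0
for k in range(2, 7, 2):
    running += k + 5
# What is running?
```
Trace:
  running=0
  running=7, k=2
  running=16, k=4
  running=27, k=6

Final answer: 27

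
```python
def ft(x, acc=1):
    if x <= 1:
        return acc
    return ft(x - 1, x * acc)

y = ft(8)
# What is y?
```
Call trace:
ft(x=8, acc=1)
  ft(x=7, acc=8)
    ft(x=6, acc=56)
      ft(x=5, acc=336)
        ft(x=4, acc=1680)
          ft(x=3, acc=6720)
            ft(x=2, acc=20160)
              ft(x=1, acc=40320)
              -> return 40320
            -> return 40320
          -> return 40320
        -> return 40320
      -> return 40320
    -> return 40320
  -> return 40320
-> return 40320

Final answer: 40320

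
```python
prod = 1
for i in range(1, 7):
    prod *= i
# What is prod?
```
Trace:
  prod=1
  prod=1, i=1
  prod=2, i=2
  prod=6, i=3
  prod=24, i=4
  prod=120, i=5
  prod=720, i=6

Final answer: 720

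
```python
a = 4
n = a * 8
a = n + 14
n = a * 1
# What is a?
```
Trace:
  a=4
  a=4, n=32
  a=46, n=32
  a=46, n=46

Final answer: 46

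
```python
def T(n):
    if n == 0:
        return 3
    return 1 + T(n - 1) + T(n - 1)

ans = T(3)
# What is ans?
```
Call trace (a repeated sub-call is expanded the first time; later identical calls just restate its return value):
T(n=3)
  T(n=2)
    T(n=1)
      T(n=0)
      -> return 3
      T(n=0)
      -> return 3
    -> return 7
    T(n=1) -> return 7  (same call as traced above)
  -> return 15
  T(n=2) -> return 15  (same call as traced above)
-> return 31

Final answer: 31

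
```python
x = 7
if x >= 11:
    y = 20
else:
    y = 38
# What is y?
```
Trace:
  x=7
  x=7, y=38

Final answer: 38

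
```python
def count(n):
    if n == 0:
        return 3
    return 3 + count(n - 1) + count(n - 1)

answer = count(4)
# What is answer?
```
Call trace (a repeated sub-call is expanded the first time; later identical calls just restate its return value):
count(n=4)
  count(n=3)
    count(n=2)
      count(n=1)
        count(n=0)
        -> return 3
        count(n=0)
        -> return 3
      -> return 9
      count(n=1) -> return 9  (same call as traced above)
    -> return 21
    count(n=2) -> return 21  (same call as traced above)
  -> return 45
  count(n=3) -> return 45  (same call as traced above)
-> return 93

Final answer: 93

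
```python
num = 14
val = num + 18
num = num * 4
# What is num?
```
Trace:
  num=14
  num=14, val=32
  num=56, val=32

Final answer: 56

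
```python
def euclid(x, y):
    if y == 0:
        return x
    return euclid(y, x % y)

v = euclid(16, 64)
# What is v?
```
Call trace:
euclid(x=16, y=64)
  euclid(x=64, y=16)
    euclid(x=16, y=0)
    -> return 16
  -> return 16
-> return 16

Final answer: 16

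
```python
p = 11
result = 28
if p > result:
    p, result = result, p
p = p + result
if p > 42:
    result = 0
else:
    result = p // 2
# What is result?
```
Trace:
  p=11
  p=11, result=28
  p=11, result=28
  p=39, result=28
  p=39, result=19

Final answer: 19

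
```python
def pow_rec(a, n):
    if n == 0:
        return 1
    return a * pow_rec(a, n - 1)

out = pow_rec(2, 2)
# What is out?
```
Call trace:
pow_rec(a=2, n=2)
  pow_rec(a=2, n=1)
    pow_rec(a=2, n=0)
    -> return 1
  -> return 2
-> return 4

Final answer: 4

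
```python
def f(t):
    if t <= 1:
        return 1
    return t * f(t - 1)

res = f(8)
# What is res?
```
Call trace:
f(t=8)
  f(t=7)
    f(t=6)
      f(t=5)
        f(t=4)
          f(t=3)
            f(t=2)
              f(t=1)
              -> return 1
            -> return 2
          -> return 6
        -> return 24
      -> return 120
    -> return 720
  -> return 5040
-> return 40320

Final answer: 40320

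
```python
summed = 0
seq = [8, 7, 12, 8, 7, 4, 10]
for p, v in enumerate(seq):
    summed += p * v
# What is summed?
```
Trace:
  summed=0
  summed=0, p=0, v=8
  summed=7, p=1, v=7
  summed=31, p=2, v=12
  summed=55, p=3, v=8
  summed=83, p=4, v=7
  summed=103, p=5, v=4
  summed=163, p=6, v=10

Final answer: 163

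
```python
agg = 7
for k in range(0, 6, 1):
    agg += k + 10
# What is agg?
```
Trace:
  agg=7
  agg=17, k=0
  agg=28, k=1
  agg=40, k=2
  agg=53, k=3
  agg=67, k=4
  agg=82, k=5

Final answer: 82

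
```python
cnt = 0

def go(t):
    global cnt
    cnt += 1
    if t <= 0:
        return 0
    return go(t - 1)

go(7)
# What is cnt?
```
Call trace:
go(t=7)
  go(t=6)
    go(t=5)
      go(t=4)
        go(t=3)
          go(t=2)
            go(t=1)
              go(t=0)
              -> return 0
            -> return 0
          -> return 0
        -> return 0
      -> return 0
    -> return 0
  -> return 0
-> return 0

cnt is incremented once per call. go is entered once for each t = 7, 6, 5, 4, 3, 2, 1, 0 (the t <= 0 call returns without recursing), i.e. 7 + 1 calls.
cnt = 8

Final answer: 8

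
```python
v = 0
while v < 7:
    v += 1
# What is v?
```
Trace:
  v=0
  v=1
  v=2
  v=3
  v=4
  v=5
  v=6
  v=7

Final answer: 7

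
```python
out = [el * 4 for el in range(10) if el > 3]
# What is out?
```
Trace:
  el=0
  el=1
  el=2
  el=3
  el=4
  el=5
  el=6
  el=7
  el=8
  el=9
  out=[16, 20, 24, 28, 32, 36]

Final answer: [16, 20, 24, 28, 32, 36]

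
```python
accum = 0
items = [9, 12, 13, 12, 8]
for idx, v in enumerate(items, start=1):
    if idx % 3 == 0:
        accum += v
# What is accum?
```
Trace:
  accum=0
  accum=0, idx=1, v=9
  accum=0, idx=2, v=12
  accum=13, idx=3, v=13
  accum=13, idx=4, v=12
  accum=13, idx=5, v=8

Final answer: 13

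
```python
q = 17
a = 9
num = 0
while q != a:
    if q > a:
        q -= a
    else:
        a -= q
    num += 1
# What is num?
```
Trace:
  q=17
  q=17, a=9
  q=17, a=9, num=0
  q=8, a=9, num=1
  q=8, a=1, num=2
  q=7, a=1, num=3
  q=6, a=1, num=4
  q=5, a=1, num=5
  q=4, a=1, num=6
  q=3, a=1, num=7
  q=2, a=1, num=8
  q=1, a=1, num=9

Final answer: 9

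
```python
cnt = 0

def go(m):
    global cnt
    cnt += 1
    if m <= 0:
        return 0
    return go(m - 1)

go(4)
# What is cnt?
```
Call trace:
go(m=4)
  go(m=3)
    go(m=2)
      go(m=1)
        go(m=0)
        -> return 0
      -> return 0
    -> return 0
  -> return 0
-> return 0

cnt is incremented once per call. go is entered once for each m = 4, 3, 2, 1, 0 (the m <= 0 call returns without recursing), i.e. 4 + 1 calls.
cnt = 5

Final answer: 5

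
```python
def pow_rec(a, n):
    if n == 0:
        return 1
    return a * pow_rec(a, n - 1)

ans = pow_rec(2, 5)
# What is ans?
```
Call trace:
pow_rec(a=2, n=5)
  pow_rec(a=2, n=4)
    pow_rec(a=2, n=3)
      pow_rec(a=2, n=2)
        pow_rec(a=2, n=1)
          pow_rec(a=2, n=0)
          -> return 1
        -> return 2
      -> return 4
    -> return 8
  -> return 16
-> return 32

Final answer: 32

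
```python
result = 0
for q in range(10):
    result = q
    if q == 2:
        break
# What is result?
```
Trace:
  result=0
  result=0, q=0
  result=1, q=1
  result=2, q=2

Final answer: 2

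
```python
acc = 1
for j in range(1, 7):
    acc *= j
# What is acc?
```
Trace:
  acc=1
  acc=1, j=1
  acc=2, j=2
  acc=6, j=3
  acc=24, j=4
  acc=120, j=5
  acc=720, j=6

Final answer: 720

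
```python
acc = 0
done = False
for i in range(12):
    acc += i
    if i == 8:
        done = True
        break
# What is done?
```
Trace:
  acc=0
  acc=0, done=False
  acc=0, done=False, i=0
  acc=1, done=False, i=1
  acc=3, done=False, i=2
  acc=6, done=False, i=3
  acc=10, done=False, i=4
  acc=15, done=False, i=5
  acc=21, done=False, i=6
  acc=28, done=False, i=7
  acc=36, done=True, i=8

Final answer: True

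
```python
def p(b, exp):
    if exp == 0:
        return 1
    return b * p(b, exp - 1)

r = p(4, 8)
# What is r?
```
Call trace:
p(b=4, exp=8)
  p(b=4, exp=7)
    p(b=4, exp=6)
      p(b=4, exp=5)
        p(b=4, exp=4)
          p(b=4, exp=3)
            p(b=4, exp=2)
              p(b=4, exp=1)
                p(b=4, exp=0)
                -> return 1
              -> return 4
            -> return 16
          -> return 64
        -> return 256
      -> return 1024
    -> return 4096
  -> return 16384
-> return 65536

Final answer: 65536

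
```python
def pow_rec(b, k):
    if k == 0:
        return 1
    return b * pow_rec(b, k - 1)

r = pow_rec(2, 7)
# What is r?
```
Call trace:
pow_rec(b=2, k=7)
  pow_rec(b=2, k=6)
    pow_rec(b=2, k=5)
      pow_rec(b=2, k=4)
        pow_rec(b=2, k=3)
          pow_rec(b=2, k=2)
            pow_rec(b=2, k=1)
              pow_rec(b=2, k=0)
              -> return 1
            -> return 2
          -> return 4
        -> return 8
      -> return 16
    -> return 32
  -> return 64
-> return 128

Final answer: 128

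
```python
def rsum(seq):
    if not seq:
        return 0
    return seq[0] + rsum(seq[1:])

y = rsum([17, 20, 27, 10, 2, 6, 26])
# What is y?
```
Call trace:
rsum(seq=[17, 20, 27, 10, 2, 6, 26])
  rsum(seq=[20, 27, 10, 2, 6, 26])
    rsum(seq=[27, 10, 2, 6, 26])
      rsum(seq=[10, 2, 6, 26])
        rsum(seq=[2, 6, 26])
          rsum(seq=[6, 26])
            rsum(seq=[26])
              rsum(seq=[])
              -> return 0
            -> return 26
          -> return 32
        -> return 34
      -> return 44
    -> return 71
  -> return 91
-> return 108

Final answer: 108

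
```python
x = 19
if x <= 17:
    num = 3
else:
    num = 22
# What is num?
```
Trace:
  x=19
  x=19, num=22

Final answer: 22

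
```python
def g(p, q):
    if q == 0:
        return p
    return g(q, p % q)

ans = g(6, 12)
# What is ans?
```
Call trace:
g(p=6, q=12)
  g(p=12, q=6)
    g(p=6, q=0)
    -> return 6
  -> return 6
-> return 6

Final answer: 6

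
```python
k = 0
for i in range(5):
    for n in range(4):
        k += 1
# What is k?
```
Trace:
  k=0
  k=1, i=0, n=0
  k=2, i=0, n=1
  k=3, i=0, n=2
  k=4, i=0, n=3
  k=5, i=1, n=0
  k=6, i=1, n=1
  k=7, i=1, n=2
  k=8, i=1, n=3
  k=9, i=2, n=0
  k=10, i=2, n=1
  k=11, i=2, n=2
  k=12, i=2, n=3
  k=13, i=3, n=0
  k=14, i=3, n=1
  k=15, i=3, n=2
  k=16, i=3, n=3
  k=17, i=4, n=0
  k=18, i=4, n=1
  k=19, i=4, n=2
  k=20, i=4, n=3

Final answer: 20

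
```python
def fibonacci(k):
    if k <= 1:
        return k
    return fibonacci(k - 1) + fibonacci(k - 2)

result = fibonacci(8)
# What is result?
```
Call trace (a repeated sub-call is expanded the first time; later identical calls just restate its return value):
fibonacci(k=8)
  fibonacci(k=7)
    fibonacci(k=6)
      fibonacci(k=5)
        fibonacci(k=4)
          fibonacci(k=3)
            fibonacci(k=2)
              fibonacci(k=1)
              -> return 1
              fibonacci(k=0)
              -> return 0
            -> return 1
            fibonacci(k=1)
            -> return 1
          -> return 2
          fibonacci(k=2) -> return 1  (same call as traced above)
        -> return 3
        fibonacci(k=3) -> return 2  (same call as traced above)
      -> return 5
      fibonacci(k=4) -> return 3  (same call as traced above)
    -> return 8
    fibonacci(k=5) -> return 5  (same call as traced above)
  -> return 13
  fibonacci(k=6) -> return 8  (same call as traced above)
-> return 21

Final answer: 21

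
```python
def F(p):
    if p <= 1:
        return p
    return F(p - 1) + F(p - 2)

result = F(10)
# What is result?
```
Call trace (a repeated sub-call is expanded the first time; later identical calls just restate its return value):
F(p=10)
  F(p=9)
    F(p=8)
      F(p=7)
        F(p=6)
          F(p=5)
            F(p=4)
              F(p=3)
                F(p=2)
                  F(p=1)
                  -> return 1
                  F(p=0)
                  -> return 0
                -> return 1
                F(p=1)
                -> return 1
              -> return 2
              F(p=2) -> return 1  (same call as traced above)
            -> return 3
            F(p=3) -> return 2  (same call as traced above)
          -> return 5
          F(p=4) -> return 3  (same call as traced above)
        -> return 8
        F(p=5) -> return 5  (same call as traced above)
      -> return 13
      F(p=6) -> return 8  (same call as traced above)
    -> return 21
    F(p=7) -> return 13  (same call as traced above)
  -> return 34
  F(p=8) -> return 21  (same call as traced above)
-> return 55

Final answer: 55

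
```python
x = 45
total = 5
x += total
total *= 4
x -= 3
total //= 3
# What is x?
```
Trace:
  x=45
  x=45, total=5
  x=50, total=5
  x=50, total=20
  x=47, total=20
  x=47, total=6

Final answer: 47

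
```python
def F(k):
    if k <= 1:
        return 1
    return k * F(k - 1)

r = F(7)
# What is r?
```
Call trace:
F(k=7)
  F(k=6)
    F(k=5)
      F(k=4)
        F(k=3)
          F(k=2)
            F(k=1)
            -> return 1
          -> return 2
        -> return 6
      -> return 24
    -> return 120
  -> return 720
-> return 5040

Final answer: 5040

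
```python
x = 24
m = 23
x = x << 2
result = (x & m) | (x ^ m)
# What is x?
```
Trace:
  x=24
  x=24, m=23
  x=96, m=23
  x=96, m=23, result=119

Final answer: 96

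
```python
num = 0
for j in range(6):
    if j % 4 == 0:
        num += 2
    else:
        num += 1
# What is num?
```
Trace:
  num=0
  num=2, j=0
  num=3, j=1
  num=4, j=2
  num=5, j=3
  num=7, j=4
  num=8, j=5

Final answer: 8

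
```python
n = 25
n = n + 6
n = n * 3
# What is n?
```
Trace:
  n=25
  n=31
  n=93

Final answer: 93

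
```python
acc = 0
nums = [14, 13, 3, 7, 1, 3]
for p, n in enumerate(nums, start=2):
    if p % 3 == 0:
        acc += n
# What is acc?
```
Trace:
  acc=0
  acc=0, p=2, n=14
  acc=13, p=3, n=13
  acc=13, p=4, n=3
  acc=13, p=5, n=7
  acc=14, p=6, n=1
  acc=14, p=7, n=3

Final answer: 14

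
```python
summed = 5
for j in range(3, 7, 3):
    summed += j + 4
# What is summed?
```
Trace:
  summed=5
  summed=12, j=3
  summed=22, j=6

Final answer: 22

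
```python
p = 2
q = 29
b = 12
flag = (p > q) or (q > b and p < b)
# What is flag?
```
Trace:
  p=2
  p=2, q=29
  p=2, q=29, b=12
  p=2, q=29, b=12, flag=True

Final answer: True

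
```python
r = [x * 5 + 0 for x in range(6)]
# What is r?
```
Trace:
  x=0
  x=1
  x=2
  x=3
  x=4
  x=5
  r=[0, 5, 10, 15, 20, 25]

Final answer: [0, 5, 10, 15, 20, 25]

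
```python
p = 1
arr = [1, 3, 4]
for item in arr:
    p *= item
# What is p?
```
Trace:
  p=1
  p=1, item=1
  p=3, item=3
  p=12, item=4

Final answer: 12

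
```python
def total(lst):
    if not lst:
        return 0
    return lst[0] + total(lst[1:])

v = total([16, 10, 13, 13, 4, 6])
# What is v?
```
Call trace:
total(lst=[16, 10, 13, 13, 4, 6])
  total(lst=[10, 13, 13, 4, 6])
    total(lst=[13, 13, 4, 6])
      total(lst=[13, 4, 6])
        total(lst=[4, 6])
          total(lst=[6])
            total(lst=[])
            -> return 0
          -> return 6
        -> return 10
      -> return 23
    -> return 36
  -> return 46
-> return 62

Final answer: 62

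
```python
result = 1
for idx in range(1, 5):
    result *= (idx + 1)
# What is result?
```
Trace:
  result=1
  result=2, idx=1
  result=6, idx=2
  result=24, idx=3
  result=120, idx=4

Final answer: 120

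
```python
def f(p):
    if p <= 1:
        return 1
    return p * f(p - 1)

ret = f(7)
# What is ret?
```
Call trace:
f(p=7)
  f(p=6)
    f(p=5)
      f(p=4)
        f(p=3)
          f(p=2)
            f(p=1)
            -> return 1
          -> return 2
        -> return 6
      -> return 24
    -> return 120
  -> return 720
-> return 5040

Final answer: 5040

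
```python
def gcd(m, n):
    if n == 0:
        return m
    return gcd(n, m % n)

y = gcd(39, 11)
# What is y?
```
Call trace:
gcd(m=39, n=11)
  gcd(m=11, n=6)
    gcd(m=6, n=5)
      gcd(m=5, n=1)
        gcd(m=1, n=0)
        -> return 1
      -> return 1
    -> return 1
  -> return 1
-> return 1

Final answer: 1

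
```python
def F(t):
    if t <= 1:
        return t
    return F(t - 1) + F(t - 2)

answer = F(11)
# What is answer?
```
Call trace (a repeated sub-call is expanded the first time; later identical calls just restate its return value):
F(t=11)
  F(t=10)
    F(t=9)
      F(t=8)
        F(t=7)
          F(t=6)
            F(t=5)
              F(t=4)
                F(t=3)
                  F(t=2)
                    F(t=1)
                    -> return 1
                    F(t=0)
                    -> return 0
                  -> return 1
                  F(t=1)
                  -> return 1
                -> return 2
                F(t=2) -> return 1  (same call as traced above)
              -> return 3
              F(t=3) -> return 2  (same call as traced above)
            -> return 5
            F(t=4) -> return 3  (same call as traced above)
          -> return 8
          F(t=5) -> return 5  (same call as traced above)
        -> return 13
        F(t=6) -> return 8  (same call as traced above)
      -> return 21
      F(t=7) -> return 13  (same call as traced above)
    -> return 34
    F(t=8) -> return 21  (same call as traced above)
  -> return 55
  F(t=9) -> return 34  (same call as traced above)
-> return 89

Final answer: 89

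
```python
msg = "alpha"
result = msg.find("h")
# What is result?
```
Trace:
  msg='alpha'
  msg='alpha', result=3

Final answer: 3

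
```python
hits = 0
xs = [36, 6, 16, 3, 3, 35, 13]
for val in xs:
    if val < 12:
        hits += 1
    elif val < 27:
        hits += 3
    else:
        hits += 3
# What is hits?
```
Trace:
  hits=0
  hits=3, val=36
  hits=4, val=6
  hits=7, val=16
  hits=8, val=3
  hits=9, val=3
  hits=12, val=35
  hits=15, val=13

Final answer: 15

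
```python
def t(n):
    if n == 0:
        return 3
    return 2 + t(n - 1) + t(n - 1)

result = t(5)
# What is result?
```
Call trace (a repeated sub-call is expanded the first time; later identical calls just restate its return value):
t(n=5)
  t(n=4)
    t(n=3)
      t(n=2)
        t(n=1)
          t(n=0)
          -> return 3
          t(n=0)
          -> return 3
        -> return 8
        t(n=1) -> return 8  (same call as traced above)
      -> return 18
      t(n=2) -> return 18  (same call as traced above)
    -> return 38
    t(n=3) -> return 38  (same call as traced above)
  -> return 78
  t(n=4) -> return 78  (same call as traced above)
-> return 158

Final answer: 158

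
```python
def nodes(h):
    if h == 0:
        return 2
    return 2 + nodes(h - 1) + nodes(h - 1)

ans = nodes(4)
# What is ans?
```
Call trace (a repeated sub-call is expanded the first time; later identical calls just restate its return value):
nodes(h=4)
  nodes(h=3)
    nodes(h=2)
      nodes(h=1)
        nodes(h=0)
        -> return 2
        nodes(h=0)
        -> return 2
      -> return 6
      nodes(h=1) -> return 6  (same call as traced above)
    -> return 14
    nodes(h=2) -> return 14  (same call as traced above)
  -> return 30
  nodes(h=3) -> return 30  (same call as traced above)
-> return 62

Final answer: 62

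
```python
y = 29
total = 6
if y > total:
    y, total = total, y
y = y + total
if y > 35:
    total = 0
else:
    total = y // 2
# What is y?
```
Trace:
  y=29
  y=29, total=6
  y=6, total=29
  y=35, total=29
  y=35, total=17

Final answer: 35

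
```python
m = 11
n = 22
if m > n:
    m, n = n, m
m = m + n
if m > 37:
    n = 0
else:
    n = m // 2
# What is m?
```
Trace:
  m=11
  m=11, n=22
  m=11, n=22
  m=33, n=22
  m=33, n=16

Final answer: 33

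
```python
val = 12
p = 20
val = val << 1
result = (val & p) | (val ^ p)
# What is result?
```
Trace:
  val=12
  val=12, p=20
  val=24, p=20
  val=24, p=20, result=28

Final answer: 28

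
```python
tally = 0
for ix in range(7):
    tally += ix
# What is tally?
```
Trace:
  tally=0
  tally=0, ix=0
  tally=1, ix=1
  tally=3, ix=2
  tally=6, ix=3
  tally=10, ix=4
  tally=15, ix=5
  tally=21, ix=6

Final answer: 21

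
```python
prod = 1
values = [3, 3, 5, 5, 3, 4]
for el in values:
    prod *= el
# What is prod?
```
Trace:
  prod=1
  prod=3, el=3
  prod=9, el=3
  prod=45, el=5
  prod=225, el=5
  prod=675, el=3
  prod=2700, el=4

Final answer: 2700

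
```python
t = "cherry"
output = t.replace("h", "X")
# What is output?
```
Trace:
  t='cherry'
  t='cherry', output='cXerry'

Final answer: 'cXerry'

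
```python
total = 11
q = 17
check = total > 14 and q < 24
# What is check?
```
Trace:
  total=11
  total=11, q=17
  total=11, q=17, check=False

Final answer: False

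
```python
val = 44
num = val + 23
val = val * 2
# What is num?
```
Trace:
  val=44
  val=44, num=67
  val=88, num=67

Final answer: 67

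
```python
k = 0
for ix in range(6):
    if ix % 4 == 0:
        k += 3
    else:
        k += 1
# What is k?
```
Trace:
  k=0
  k=3, ix=0
  k=4, ix=1
  k=5, ix=2
  k=6, ix=3
  k=9, ix=4
  k=10, ix=5

Final answer: 10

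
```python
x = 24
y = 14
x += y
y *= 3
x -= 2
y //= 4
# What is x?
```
Trace:
  x=24
  x=24, y=14
  x=38, y=14
  x=38, y=42
  x=36, y=42
  x=36, y=10

Final answer: 36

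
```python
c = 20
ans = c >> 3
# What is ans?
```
Trace:
  c=20
  c=20, ans=2

Final answer: 2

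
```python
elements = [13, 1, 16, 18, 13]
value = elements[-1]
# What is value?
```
Trace:
  elements=[13, 1, 16, 18, 13]
  elements=[13, 1, 16, 18, 13], value=13

Final answer: 13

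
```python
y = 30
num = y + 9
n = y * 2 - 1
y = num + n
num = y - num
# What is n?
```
Trace:
  y=30
  y=30, num=39
  y=30, num=39, n=59
  y=98, num=39, n=59
  y=98, num=59, n=59

Final answer: 59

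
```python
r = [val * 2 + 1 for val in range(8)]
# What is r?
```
Trace:
  val=0
  val=1
  val=2
  val=3
  val=4
  val=5
  val=6
  val=7
  r=[1, 3, 5, 7, 9, 11, 13, 15]

Final answer: [1, 3, 5, 7, 9, 11, 13, 15]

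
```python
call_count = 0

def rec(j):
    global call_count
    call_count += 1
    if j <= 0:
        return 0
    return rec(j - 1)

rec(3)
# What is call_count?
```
Call trace:
rec(j=3)
  rec(j=2)
    rec(j=1)
      rec(j=0)
      -> return 0
    -> return 0
  -> return 0
-> return 0

call_count is incremented once per call. rec is entered once for each j = 3, 2, 1, 0 (the j <= 0 call returns without recursing), i.e. 3 + 1 calls.
call_count = 4

Final answer: 4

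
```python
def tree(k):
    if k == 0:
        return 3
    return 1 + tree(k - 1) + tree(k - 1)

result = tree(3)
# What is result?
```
Call trace (a repeated sub-call is expanded the first time; later identical calls just restate its return value):
tree(k=3)
  tree(k=2)
    tree(k=1)
      tree(k=0)
      -> return 3
      tree(k=0)
      -> return 3
    -> return 7
    tree(k=1) -> return 7  (same call as traced above)
  -> return 15
  tree(k=2) -> return 15  (same call as traced above)
-> return 31

Final answer: 31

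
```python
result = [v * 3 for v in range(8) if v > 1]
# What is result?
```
Trace:
  v=0
  v=1
  v=2
  v=3
  v=4
  v=5
  v=6
  v=7
  result=[6, 9, 12, 15, 18, 21]

Final answer: [6, 9, 12, 15, 18, 21]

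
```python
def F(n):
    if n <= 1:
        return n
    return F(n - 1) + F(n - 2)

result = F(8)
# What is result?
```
Call trace (a repeated sub-call is expanded the first time; later identical calls just restate its return value):
F(n=8)
  F(n=7)
    F(n=6)
      F(n=5)
        F(n=4)
          F(n=3)
            F(n=2)
              F(n=1)
              -> return 1
              F(n=0)
              -> return 0
            -> return 1
            F(n=1)
            -> return 1
          -> return 2
          F(n=2) -> return 1  (same call as traced above)
        -> return 3
        F(n=3) -> return 2  (same call as traced above)
      -> return 5
      F(n=4) -> return 3  (same call as traced above)
    -> return 8
    F(n=5) -> return 5  (same call as traced above)
  -> return 13
  F(n=6) -> return 8  (same call as traced above)
-> return 21

Final answer: 21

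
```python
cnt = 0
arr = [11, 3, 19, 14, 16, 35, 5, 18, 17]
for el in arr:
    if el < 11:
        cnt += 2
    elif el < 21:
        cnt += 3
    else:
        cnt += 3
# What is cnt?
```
Trace:
  cnt=0
  cnt=3, el=11
  cnt=5, el=3
  cnt=8, el=19
  cnt=11, el=14
  cnt=14, el=16
  cnt=17, el=35
  cnt=19, el=5
  cnt=22, el=18
  cnt=25, el=17

Final answer: 25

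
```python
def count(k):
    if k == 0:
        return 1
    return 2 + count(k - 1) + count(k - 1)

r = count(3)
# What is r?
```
Call trace (a repeated sub-call is expanded the first time; later identical calls just restate its return value):
count(k=3)
  count(k=2)
    count(k=1)
      count(k=0)
      -> return 1
      count(k=0)
      -> return 1
    -> return 4
    count(k=1) -> return 4  (same call as traced above)
  -> return 10
  count(k=2) -> return 10  (same call as traced above)
-> return 22

Final answer: 22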